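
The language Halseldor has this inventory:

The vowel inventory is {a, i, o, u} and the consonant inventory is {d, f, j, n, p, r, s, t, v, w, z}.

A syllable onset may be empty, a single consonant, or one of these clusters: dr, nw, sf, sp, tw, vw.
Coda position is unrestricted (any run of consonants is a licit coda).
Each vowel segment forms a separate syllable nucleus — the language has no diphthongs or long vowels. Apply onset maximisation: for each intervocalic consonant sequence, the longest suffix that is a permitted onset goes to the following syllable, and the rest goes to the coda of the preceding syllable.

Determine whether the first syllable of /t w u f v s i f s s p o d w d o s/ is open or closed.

The vowels are u, i, o, o — 4 nuclei, so 4 syllables.
/u…i/ gap (V1→V2): /fvs/ splits as /fv/ + /s/ (/s/ is the longest suffix that is a licit onset).
/i…o/ gap (V2→V3): /fssp/ — longest licit onset from the right is /sp/, leaving /fs/ as coda.
/o…o/ gap (V3→V4): /dwd/ splits as /dw/ + /d/ (/d/ is the longest suffix that is a licit onset).
Putting it together: twufv.sifs.spodw.dos.
Syllable 1 is /twufv/ with coda /fv/, so it is closed.

closed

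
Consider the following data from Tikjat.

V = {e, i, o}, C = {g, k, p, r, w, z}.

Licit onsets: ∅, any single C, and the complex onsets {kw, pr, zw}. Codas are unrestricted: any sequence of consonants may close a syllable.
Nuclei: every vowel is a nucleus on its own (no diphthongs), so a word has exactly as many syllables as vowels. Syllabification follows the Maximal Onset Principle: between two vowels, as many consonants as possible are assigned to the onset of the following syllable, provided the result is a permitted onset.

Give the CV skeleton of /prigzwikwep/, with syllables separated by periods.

CCVC.CCV.CCVC

The vowels are i, i, e — 3 nuclei, so 3 syllables.
Between /i/ (V1) and /i/ (V2): /gzw/; trying suffixes from longest down, /zw/ is the first permitted one, so coda /g/ | onset /zw/.
Between /i/ (V2) and /e/ (V3): cluster /kw/ — /kw/ is itself a permitted onset, so the whole cluster goes right; preceding coda = ∅.
So the parse is prig.zwi.kwep.
Mapping each syllable to C/V: /prig/ → CCVC, /zwi/ → CCV, /kwep/ → CCVC.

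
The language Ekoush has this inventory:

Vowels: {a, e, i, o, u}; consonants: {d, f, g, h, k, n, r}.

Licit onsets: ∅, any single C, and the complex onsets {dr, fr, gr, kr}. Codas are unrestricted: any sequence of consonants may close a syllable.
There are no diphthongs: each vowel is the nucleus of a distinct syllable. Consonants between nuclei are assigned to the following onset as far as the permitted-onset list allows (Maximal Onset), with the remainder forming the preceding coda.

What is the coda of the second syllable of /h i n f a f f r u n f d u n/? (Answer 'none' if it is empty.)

f

The vowels are i, a, u, u — 4 nuclei, so 4 syllables.
/i…a/ gap (V1→V2): /nf/ splits as /n/ + /f/ (/f/ is the longest suffix that is a licit onset).
/a…u/ gap (V2→V3): /ffr/; trying suffixes from longest down, /fr/ is the first permitted one, so coda /f/ | onset /fr/.
/u…u/ gap (V3→V4): /nfd/ splits as /nf/ + /d/ (/d/ is the longest suffix that is a licit onset).
Result: hin.faf.frunf.dun.
Syllable 2 is /faf/: onset /f/, nucleus /a/, coda /f/.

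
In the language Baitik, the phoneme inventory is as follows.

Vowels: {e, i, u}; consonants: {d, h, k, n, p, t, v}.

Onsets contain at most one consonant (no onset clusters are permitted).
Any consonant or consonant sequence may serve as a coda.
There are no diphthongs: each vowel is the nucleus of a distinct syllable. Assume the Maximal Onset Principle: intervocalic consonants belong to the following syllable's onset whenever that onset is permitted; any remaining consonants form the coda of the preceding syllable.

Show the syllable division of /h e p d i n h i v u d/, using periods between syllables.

hep.din.hi.vud

The vowels are e, i, i, u — 4 nuclei, so 4 syllables.
Between /e/ (V1) and /i/ (V2): /pd/ — longest licit onset from the right is /d/, leaving /p/ as coda.
Between /i/ (V2) and /i/ (V3): /nh/ splits as /n/ + /h/ (/h/ is the longest suffix that is a licit onset).
Between /i/ (V3) and /u/ (V4): /v/ is a single consonant, so it becomes the next onset.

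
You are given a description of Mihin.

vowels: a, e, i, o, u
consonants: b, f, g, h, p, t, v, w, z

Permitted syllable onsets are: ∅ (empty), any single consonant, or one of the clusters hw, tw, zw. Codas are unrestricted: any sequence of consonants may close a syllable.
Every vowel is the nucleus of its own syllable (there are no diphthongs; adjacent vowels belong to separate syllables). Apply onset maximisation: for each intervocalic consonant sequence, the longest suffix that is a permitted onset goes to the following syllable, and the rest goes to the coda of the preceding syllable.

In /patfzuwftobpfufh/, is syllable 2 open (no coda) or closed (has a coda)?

closed

Vowels present: a, u, o, u; each is a nucleus, giving 4 syllables.
/a…u/ gap (V1→V2): /tfz/; trying suffixes from longest down, /z/ is the first permitted one, so coda /tf/ | onset /z/.
/u…o/ gap (V2→V3): /wft/ — longest licit onset from the right is /t/, leaving /wf/ as coda.
/o…u/ gap (V3→V4): cluster /bpf/ — the longest permitted-onset suffix is /f/; onset = /f/, preceding coda = /bp/.
Result: patf.zuwf.tobp.fufh.
Syllable 2 is /zuwf/ with coda /wf/, so it is closed.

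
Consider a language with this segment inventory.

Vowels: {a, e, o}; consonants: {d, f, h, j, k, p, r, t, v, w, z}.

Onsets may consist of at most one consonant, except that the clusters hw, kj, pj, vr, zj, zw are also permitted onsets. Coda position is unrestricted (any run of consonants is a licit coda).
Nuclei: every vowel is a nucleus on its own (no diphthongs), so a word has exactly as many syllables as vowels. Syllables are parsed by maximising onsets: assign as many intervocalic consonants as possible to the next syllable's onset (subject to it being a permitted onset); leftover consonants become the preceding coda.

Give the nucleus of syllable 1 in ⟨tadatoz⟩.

a

Vowels present: a, a, o; each is a nucleus, giving 3 syllables.
The first nucleus (vowel 1 from the left) is /a/.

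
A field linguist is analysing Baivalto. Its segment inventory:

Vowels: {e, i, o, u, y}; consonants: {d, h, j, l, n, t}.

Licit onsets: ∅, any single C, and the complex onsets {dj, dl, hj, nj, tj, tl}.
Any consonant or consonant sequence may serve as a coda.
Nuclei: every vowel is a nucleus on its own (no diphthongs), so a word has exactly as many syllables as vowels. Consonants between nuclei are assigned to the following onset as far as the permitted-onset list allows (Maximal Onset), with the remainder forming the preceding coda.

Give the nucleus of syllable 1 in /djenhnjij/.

Vowels present: e, i; each is a nucleus, giving 2 syllables.
The first nucleus (vowel 1 from the left) is /e/.

e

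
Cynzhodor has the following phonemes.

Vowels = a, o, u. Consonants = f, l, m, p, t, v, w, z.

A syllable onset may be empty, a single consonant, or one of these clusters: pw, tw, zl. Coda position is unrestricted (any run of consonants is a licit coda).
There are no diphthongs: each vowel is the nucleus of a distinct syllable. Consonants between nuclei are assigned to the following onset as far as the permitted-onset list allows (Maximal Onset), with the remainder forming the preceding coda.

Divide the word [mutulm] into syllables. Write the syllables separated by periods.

Nuclei (vowels): u, u → 2 syllables.
/u…u/ gap (V1→V2): just /t/ — single C goes to the following onset.

mu.tulm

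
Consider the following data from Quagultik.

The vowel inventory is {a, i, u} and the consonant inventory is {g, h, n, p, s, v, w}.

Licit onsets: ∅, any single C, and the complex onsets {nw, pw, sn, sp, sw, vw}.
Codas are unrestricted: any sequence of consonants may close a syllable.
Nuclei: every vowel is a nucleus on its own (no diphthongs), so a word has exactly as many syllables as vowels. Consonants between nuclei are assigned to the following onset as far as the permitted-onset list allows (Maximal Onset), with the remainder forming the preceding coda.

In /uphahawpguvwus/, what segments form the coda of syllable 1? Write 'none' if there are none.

p

Nuclei (vowels): u, a, a, u, u → 5 syllables.
Between /u/ (V1) and /a/ (V2): /ph/ splits as /p/ + /h/ (/h/ is the longest suffix that is a licit onset).
Between /a/ (V2) and /a/ (V3): just /h/ — single C goes to the following onset.
Between /a/ (V3) and /u/ (V4): /wpg/ splits as /wp/ + /g/ (/g/ is the longest suffix that is a licit onset).
Between /u/ (V4) and /u/ (V5): cluster /vw/ — /vw/ is itself a permitted onset, so the whole cluster goes right; preceding coda = ∅.
Syllabification: up.ha.hawp.gu.vwus.
Syllable 1 is /up/: onset ∅, nucleus /u/, coda /p/.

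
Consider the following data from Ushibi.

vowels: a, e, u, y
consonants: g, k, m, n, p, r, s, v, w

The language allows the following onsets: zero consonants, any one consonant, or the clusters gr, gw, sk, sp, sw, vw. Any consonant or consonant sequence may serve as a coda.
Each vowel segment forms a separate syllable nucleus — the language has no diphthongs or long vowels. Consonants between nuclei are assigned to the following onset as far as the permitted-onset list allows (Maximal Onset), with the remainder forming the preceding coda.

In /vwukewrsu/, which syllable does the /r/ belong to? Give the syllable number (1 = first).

2

Vowels present: u, e, u; each is a nucleus, giving 3 syllables.
V1 /u/ – V2 /e/: just /k/ — single C goes to the following onset.
V2 /e/ – V3 /u/: /wrs/ — longest licit onset from the right is /s/, leaving /wr/ as coda.
Result: vwu.kewr.su.
The /r/ is in the coda of syllable 2 (/kewr/).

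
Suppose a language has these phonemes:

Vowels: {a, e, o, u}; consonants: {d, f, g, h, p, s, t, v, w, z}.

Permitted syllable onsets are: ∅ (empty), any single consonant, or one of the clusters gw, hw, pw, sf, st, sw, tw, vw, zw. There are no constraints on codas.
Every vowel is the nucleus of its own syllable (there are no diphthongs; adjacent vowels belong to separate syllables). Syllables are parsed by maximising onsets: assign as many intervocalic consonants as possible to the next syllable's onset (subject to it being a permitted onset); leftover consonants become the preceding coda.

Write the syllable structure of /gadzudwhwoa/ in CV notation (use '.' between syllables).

CVC.CVCC.CCV.V

Vowels present: a, u, o, a; each is a nucleus, giving 4 syllables.
/a…u/ gap (V1→V2): /dz/ — longest licit onset from the right is /z/, leaving /d/ as coda.
/u…o/ gap (V2→V3): cluster /dwhw/ — the longest permitted-onset suffix is /hw/; onset = /hw/, preceding coda = /dw/.
/o…a/ gap (V3→V4): no consonants, so the boundary falls immediately after /o/.
So the parse is gad.zudw.hwo.a.
Mapping each syllable to C/V: /gad/ → CVC, /zudw/ → CVCC, /hwo/ → CCV, /a/ → V.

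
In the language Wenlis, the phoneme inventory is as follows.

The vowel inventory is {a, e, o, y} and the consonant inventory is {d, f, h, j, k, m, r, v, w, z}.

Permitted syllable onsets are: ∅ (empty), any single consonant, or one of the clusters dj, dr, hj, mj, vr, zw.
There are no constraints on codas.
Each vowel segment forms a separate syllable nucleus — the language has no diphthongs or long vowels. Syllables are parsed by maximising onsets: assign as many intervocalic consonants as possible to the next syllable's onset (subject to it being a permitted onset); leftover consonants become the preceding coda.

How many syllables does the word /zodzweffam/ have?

3

Vowels present: o, e, a; each is a nucleus, giving 3 syllables.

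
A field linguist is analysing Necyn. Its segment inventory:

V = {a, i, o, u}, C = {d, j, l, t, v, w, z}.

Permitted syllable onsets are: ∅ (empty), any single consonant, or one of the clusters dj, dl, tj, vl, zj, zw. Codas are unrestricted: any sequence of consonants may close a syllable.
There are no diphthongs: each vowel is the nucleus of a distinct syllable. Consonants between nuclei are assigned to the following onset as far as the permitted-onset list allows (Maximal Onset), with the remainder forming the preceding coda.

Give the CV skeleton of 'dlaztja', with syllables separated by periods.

Vowels present: a, a; each is a nucleus, giving 2 syllables.
/a…a/ gap (V1→V2): /ztj/ — longest licit onset from the right is /tj/, leaving /z/ as coda.
Syllabification: dlaz.tja.
Mapping each syllable to C/V: /dlaz/ → CCVC, /tja/ → CCV.

CCVC.CCV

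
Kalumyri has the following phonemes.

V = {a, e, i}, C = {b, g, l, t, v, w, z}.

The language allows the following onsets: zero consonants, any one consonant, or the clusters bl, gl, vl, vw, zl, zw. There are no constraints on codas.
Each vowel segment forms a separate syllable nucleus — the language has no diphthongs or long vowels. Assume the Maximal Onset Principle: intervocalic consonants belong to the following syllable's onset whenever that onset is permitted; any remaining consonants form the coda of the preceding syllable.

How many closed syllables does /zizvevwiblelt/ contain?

2

The vowels are i, e, i, e — 4 nuclei, so 4 syllables.
/i…e/ gap (V1→V2): cluster /zv/ — the longest permitted-onset suffix is /v/; onset = /v/, preceding coda = /z/.
/e…i/ gap (V2→V3): /vw/ is a licit onset in full, so it all attaches to the next syllable.
/i…e/ gap (V3→V4): /bl/ — entire cluster is a permitted onset → onset /bl/, coda ∅.
So the parse is ziz.ve.vwi.blelt.
Classifying each syllable: /ziz/ (closed), /ve/ (open), /vwi/ (open), /blelt/ (closed).
Closed syllables: 2.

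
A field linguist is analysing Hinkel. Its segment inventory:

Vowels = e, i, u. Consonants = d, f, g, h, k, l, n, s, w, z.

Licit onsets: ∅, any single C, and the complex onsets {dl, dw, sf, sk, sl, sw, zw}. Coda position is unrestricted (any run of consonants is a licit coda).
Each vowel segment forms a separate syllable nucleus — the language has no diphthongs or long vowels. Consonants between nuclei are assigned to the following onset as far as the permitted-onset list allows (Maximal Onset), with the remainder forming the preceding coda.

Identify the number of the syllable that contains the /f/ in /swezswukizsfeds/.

Vowels present: e, u, i, e; each is a nucleus, giving 4 syllables.
/e…u/ gap (V1→V2): /zsw/; trying suffixes from longest down, /sw/ is the first permitted one, so coda /z/ | onset /sw/.
/u…i/ gap (V2→V3): /k/ is a single consonant, so it becomes the next onset.
/i…e/ gap (V3→V4): /zsf/ splits as /z/ + /sf/ (/sf/ is the longest suffix that is a licit onset).
Putting it together: swez.swu.kiz.sfeds.
The /f/ is in the onset of syllable 4 (/sfeds/).

4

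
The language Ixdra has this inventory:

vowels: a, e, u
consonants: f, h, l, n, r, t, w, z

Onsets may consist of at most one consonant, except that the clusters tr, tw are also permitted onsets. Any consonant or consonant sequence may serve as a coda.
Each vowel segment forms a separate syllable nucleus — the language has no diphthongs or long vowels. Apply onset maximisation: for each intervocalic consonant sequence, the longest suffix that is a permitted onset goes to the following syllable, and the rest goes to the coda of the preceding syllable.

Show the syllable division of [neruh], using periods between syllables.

ne.ruh

Vowels present: e, u; each is a nucleus, giving 2 syllables.
V1 /e/ – V2 /u/: /r/ is a single consonant, so it becomes the next onset.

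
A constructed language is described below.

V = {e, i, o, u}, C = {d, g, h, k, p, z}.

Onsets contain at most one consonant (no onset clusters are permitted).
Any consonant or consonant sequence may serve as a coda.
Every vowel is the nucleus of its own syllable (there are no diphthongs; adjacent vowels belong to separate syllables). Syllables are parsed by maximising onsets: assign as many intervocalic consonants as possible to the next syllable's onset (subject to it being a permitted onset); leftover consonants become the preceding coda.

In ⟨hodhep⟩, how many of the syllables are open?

0

The vowels are o, e — 2 nuclei, so 2 syllables.
σ1/σ2 boundary: cluster /dh/ — the longest permitted-onset suffix is /h/; onset = /h/, preceding coda = /d/.
Result: hod.hep.
Classifying each syllable: /hod/ (closed), /hep/ (closed).
Open syllables: 0.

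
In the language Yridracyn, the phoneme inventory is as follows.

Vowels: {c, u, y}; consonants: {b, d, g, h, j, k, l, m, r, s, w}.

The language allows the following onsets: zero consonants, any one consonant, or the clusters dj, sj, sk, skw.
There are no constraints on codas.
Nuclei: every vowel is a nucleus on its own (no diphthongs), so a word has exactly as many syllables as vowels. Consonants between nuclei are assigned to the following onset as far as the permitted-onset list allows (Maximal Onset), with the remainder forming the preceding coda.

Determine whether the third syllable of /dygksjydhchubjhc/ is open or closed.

The vowels are y, y, c, u, c — 5 nuclei, so 5 syllables.
/y…y/ gap (V1→V2): /gksj/; trying suffixes from longest down, /sj/ is the first permitted one, so coda /gk/ | onset /sj/.
/y…c/ gap (V2→V3): cluster /dh/ — the longest permitted-onset suffix is /h/; onset = /h/, preceding coda = /d/.
/c…u/ gap (V3→V4): /h/ is a single consonant, so it becomes the next onset.
/u…c/ gap (V4→V5): cluster /bjh/ — the longest permitted-onset suffix is /h/; onset = /h/, preceding coda = /bj/.
So the parse is dygk.sjyd.hc.hubj.hc.
Syllable 3 is /hc/; it ends in its nucleus with no coda, so it is open.

open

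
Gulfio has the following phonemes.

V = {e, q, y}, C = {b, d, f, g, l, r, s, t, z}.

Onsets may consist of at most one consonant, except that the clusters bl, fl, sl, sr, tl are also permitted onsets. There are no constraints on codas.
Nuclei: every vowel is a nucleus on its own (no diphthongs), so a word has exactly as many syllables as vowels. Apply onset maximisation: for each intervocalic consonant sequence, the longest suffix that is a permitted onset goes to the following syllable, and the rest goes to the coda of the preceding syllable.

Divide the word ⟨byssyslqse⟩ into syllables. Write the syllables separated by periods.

bys.sy.slq.se

Nuclei (vowels): y, y, q, e → 4 syllables.
V1 /y/ – V2 /y/: /ss/ splits as /s/ + /s/ (/s/ is the longest suffix that is a licit onset).
V2 /y/ – V3 /q/: /sl/ is a licit onset in full, so it all attaches to the next syllable.
V3 /q/ – V4 /e/: /s/ → onset of the next syllable (single consonants are always licit onsets).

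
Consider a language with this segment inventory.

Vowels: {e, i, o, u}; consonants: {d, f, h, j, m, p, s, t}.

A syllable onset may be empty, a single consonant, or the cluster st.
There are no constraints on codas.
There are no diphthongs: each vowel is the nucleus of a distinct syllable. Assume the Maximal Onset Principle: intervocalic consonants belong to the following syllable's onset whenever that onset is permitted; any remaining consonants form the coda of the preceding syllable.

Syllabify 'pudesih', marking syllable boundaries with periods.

Vowels present: u, e, i; each is a nucleus, giving 3 syllables.
V1 /u/ – V2 /e/: /d/ is a single consonant, so it becomes the next onset.
V2 /e/ – V3 /i/: /s/ is a single consonant, so it becomes the next onset.

pu.de.sih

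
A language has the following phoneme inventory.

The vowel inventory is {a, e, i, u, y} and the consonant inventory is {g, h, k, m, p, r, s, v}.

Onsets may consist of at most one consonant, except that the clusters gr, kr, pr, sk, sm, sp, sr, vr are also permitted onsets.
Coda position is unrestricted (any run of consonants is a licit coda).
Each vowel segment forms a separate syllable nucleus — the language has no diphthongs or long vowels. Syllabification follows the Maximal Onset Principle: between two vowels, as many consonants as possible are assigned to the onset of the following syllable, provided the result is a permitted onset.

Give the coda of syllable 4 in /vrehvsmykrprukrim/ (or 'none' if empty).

Vowels present: e, y, u, i; each is a nucleus, giving 4 syllables.
σ1/σ2 boundary: /hvsm/ — longest licit onset from the right is /sm/, leaving /hv/ as coda.
σ2/σ3 boundary: /krpr/ splits as /kr/ + /pr/ (/pr/ is the longest suffix that is a licit onset).
σ3/σ4 boundary: cluster /kr/ — /kr/ is itself a permitted onset, so the whole cluster goes right; preceding coda = ∅.
Syllabification: vrehv.smykr.pru.krim.
Syllable 4 is /krim/: onset /kr/, nucleus /i/, coda /m/.

m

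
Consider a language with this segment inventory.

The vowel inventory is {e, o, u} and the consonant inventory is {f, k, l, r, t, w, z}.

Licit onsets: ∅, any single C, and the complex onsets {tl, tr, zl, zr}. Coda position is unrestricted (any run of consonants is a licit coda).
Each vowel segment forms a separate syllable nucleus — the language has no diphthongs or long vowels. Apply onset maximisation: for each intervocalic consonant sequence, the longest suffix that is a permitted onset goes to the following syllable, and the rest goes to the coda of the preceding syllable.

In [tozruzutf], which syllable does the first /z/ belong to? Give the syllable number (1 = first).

The vowels are o, u, u — 3 nuclei, so 3 syllables.
σ1/σ2 boundary: /zr/ is a licit onset in full, so it all attaches to the next syllable.
σ2/σ3 boundary: just /z/ — single C goes to the following onset.
Putting it together: to.zru.zutf.
The first /z/ is in the onset of syllable 2 (/zru/).

2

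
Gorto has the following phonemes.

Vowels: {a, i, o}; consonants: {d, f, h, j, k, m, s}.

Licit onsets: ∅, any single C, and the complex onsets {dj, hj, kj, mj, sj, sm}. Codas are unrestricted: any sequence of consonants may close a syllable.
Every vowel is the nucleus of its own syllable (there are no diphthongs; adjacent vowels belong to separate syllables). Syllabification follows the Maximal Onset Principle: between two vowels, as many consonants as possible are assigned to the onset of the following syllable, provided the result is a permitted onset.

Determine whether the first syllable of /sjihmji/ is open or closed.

Vowels present: i, i; each is a nucleus, giving 2 syllables.
σ1/σ2 boundary: /hmj/ — longest licit onset from the right is /mj/, leaving /h/ as coda.
Putting it together: sjih.mji.
Syllable 1 is /sjih/ with coda /h/, so it is closed.

closed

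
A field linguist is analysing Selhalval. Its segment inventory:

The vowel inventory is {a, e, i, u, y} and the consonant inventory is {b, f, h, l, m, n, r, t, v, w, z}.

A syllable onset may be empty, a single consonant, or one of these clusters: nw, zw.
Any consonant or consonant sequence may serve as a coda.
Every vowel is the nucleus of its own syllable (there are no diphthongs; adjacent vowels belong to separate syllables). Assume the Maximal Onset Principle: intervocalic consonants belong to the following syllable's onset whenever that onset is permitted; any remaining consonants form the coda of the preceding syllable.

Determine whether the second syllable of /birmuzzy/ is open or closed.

closed

Vowels present: i, u, y; each is a nucleus, giving 3 syllables.
σ1/σ2 boundary: /rm/ — longest licit onset from the right is /m/, leaving /r/ as coda.
σ2/σ3 boundary: /zz/ splits as /z/ + /z/ (/z/ is the longest suffix that is a licit onset).
Result: bir.muz.zy.
Syllable 2 is /muz/ with coda /z/, so it is closed.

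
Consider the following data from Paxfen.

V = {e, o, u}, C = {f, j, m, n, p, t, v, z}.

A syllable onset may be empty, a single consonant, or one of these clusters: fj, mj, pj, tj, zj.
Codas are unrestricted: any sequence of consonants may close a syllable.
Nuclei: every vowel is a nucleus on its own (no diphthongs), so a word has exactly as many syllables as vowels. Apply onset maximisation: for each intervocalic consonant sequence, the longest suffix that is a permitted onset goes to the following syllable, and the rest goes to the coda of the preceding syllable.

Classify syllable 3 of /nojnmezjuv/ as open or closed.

The vowels are o, e, u — 3 nuclei, so 3 syllables.
V1 /o/ – V2 /e/: /jnm/ splits as /jn/ + /m/ (/m/ is the longest suffix that is a licit onset).
V2 /e/ – V3 /u/: /zj/ — entire cluster is a permitted onset → onset /zj/, coda ∅.
So the parse is nojn.me.zjuv.
Syllable 3 is /zjuv/ with coda /v/, so it is closed.

closed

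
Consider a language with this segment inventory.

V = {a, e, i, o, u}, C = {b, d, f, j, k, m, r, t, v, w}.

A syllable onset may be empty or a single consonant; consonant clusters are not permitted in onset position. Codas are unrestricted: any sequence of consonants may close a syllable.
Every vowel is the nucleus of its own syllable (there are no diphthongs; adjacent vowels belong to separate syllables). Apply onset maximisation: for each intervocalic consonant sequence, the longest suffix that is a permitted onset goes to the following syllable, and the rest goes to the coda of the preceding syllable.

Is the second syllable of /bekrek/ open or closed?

closed

Vowels present: e, e; each is a nucleus, giving 2 syllables.
/e…e/ gap (V1→V2): cluster /kr/ — the longest permitted-onset suffix is /r/; onset = /r/, preceding coda = /k/.
Result: bek.rek.
Syllable 2 is /rek/ with coda /k/, so it is closed.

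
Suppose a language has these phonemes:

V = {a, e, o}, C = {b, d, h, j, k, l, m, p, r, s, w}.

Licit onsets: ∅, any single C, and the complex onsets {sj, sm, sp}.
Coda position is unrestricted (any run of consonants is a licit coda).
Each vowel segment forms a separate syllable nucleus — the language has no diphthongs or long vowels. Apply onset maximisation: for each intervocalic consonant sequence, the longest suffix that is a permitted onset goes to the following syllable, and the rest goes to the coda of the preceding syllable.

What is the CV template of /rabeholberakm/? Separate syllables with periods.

Vowels present: a, e, o, e, a; each is a nucleus, giving 5 syllables.
V1 /a/ – V2 /e/: /b/ is a single consonant, so it becomes the next onset.
V2 /e/ – V3 /o/: /h/ → onset of the next syllable (single consonants are always licit onsets).
V3 /o/ – V4 /e/: /lb/; trying suffixes from longest down, /b/ is the first permitted one, so coda /l/ | onset /b/.
V4 /e/ – V5 /a/: /r/ → onset of the next syllable (single consonants are always licit onsets).
Result: ra.be.hol.be.rakm.
Mapping each syllable to C/V: /ra/ → CV, /be/ → CV, /hol/ → CVC, /be/ → CV, /rakm/ → CVCC.

CV.CV.CVC.CV.CVCC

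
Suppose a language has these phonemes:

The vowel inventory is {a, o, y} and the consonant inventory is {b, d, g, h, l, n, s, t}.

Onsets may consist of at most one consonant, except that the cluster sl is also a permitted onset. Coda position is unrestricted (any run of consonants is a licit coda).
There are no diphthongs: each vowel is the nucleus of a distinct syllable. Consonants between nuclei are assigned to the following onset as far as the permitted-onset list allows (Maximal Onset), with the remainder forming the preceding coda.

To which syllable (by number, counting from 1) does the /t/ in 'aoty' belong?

Vowels present: a, o, y; each is a nucleus, giving 3 syllables.
Between /a/ (V1) and /o/ (V2): hiatus — the boundary sits between the two vowels.
Between /o/ (V2) and /y/ (V3): just /t/ — single C goes to the following onset.
Putting it together: a.o.ty.
The /t/ is in the onset of syllable 3 (/ty/).

3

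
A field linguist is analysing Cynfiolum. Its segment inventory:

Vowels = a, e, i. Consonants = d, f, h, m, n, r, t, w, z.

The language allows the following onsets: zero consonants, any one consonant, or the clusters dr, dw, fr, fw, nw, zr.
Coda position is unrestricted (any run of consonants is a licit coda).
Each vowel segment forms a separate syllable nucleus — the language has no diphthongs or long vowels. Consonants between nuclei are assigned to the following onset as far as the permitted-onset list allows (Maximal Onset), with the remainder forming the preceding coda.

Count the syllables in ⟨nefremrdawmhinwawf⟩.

Vowels present: e, e, a, i, a; each is a nucleus, giving 5 syllables.

5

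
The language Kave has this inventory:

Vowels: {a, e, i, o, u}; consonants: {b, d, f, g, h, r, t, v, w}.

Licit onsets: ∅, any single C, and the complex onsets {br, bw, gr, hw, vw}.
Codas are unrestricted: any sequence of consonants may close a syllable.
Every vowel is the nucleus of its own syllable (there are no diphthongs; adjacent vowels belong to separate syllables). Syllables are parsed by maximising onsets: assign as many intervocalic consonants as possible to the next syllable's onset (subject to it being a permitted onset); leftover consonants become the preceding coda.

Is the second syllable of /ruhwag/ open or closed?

Vowels present: u, a; each is a nucleus, giving 2 syllables.
/u…a/ gap (V1→V2): cluster /hw/ — /hw/ is itself a permitted onset, so the whole cluster goes right; preceding coda = ∅.
Result: ru.hwag.
Syllable 2 is /hwag/ with coda /g/, so it is closed.

closed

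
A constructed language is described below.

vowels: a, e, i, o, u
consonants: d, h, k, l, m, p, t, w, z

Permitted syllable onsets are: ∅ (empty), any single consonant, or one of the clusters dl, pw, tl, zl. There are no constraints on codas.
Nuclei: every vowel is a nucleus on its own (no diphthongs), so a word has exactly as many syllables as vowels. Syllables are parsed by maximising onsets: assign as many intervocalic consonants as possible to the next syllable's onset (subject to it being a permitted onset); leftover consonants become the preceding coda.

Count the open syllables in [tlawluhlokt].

0

The vowels are a, u, o — 3 nuclei, so 3 syllables.
/a…u/ gap (V1→V2): /wl/ — longest licit onset from the right is /l/, leaving /w/ as coda.
/u…o/ gap (V2→V3): cluster /hl/ — the longest permitted-onset suffix is /l/; onset = /l/, preceding coda = /h/.
Syllabification: tlaw.luh.lokt.
Classifying each syllable: /tlaw/ (closed), /luh/ (closed), /lokt/ (closed).
Open syllables: 0.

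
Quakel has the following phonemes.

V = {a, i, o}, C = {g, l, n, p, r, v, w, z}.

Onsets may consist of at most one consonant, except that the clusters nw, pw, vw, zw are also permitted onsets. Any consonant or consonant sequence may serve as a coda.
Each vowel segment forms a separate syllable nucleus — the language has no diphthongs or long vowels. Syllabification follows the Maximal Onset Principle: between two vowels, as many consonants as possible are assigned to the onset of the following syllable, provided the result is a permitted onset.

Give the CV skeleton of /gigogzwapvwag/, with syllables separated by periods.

Nuclei (vowels): i, o, a, a → 4 syllables.
/i…o/ gap (V1→V2): /g/ is a single consonant, so it becomes the next onset.
/o…a/ gap (V2→V3): cluster /gzw/ — the longest permitted-onset suffix is /zw/; onset = /zw/, preceding coda = /g/.
/a…a/ gap (V3→V4): /pvw/ — longest licit onset from the right is /vw/, leaving /p/ as coda.
Result: gi.gog.zwap.vwag.
Mapping each syllable to C/V: /gi/ → CV, /gog/ → CVC, /zwap/ → CCVC, /vwag/ → CCVC.

CV.CVC.CCVC.CCVC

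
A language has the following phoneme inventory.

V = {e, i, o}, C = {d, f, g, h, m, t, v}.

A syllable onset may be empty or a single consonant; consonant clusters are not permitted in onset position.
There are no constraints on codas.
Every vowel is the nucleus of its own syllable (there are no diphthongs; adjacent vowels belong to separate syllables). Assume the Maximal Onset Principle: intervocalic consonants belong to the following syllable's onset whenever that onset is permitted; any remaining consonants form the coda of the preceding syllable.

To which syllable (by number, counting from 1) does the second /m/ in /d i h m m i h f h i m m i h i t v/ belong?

2

The vowels are i, i, i, i, i — 5 nuclei, so 5 syllables.
/i…i/ gap (V1→V2): /hmm/ — longest licit onset from the right is /m/, leaving /hm/ as coda.
/i…i/ gap (V2→V3): /hfh/ — longest licit onset from the right is /h/, leaving /hf/ as coda.
/i…i/ gap (V3→V4): cluster /mm/ — the longest permitted-onset suffix is /m/; onset = /m/, preceding coda = /m/.
/i…i/ gap (V4→V5): just /h/ — single C goes to the following onset.
Putting it together: dihm.mihf.him.mi.hitv.
The second /m/ is in the onset of syllable 2 (/mihf/).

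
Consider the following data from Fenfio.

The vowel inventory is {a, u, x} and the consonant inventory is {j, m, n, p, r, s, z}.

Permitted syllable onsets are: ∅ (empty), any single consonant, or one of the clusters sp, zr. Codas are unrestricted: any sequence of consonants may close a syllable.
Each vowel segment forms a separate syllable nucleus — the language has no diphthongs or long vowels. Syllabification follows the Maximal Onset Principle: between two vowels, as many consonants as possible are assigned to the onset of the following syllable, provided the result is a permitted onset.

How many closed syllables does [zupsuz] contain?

2

The vowels are u, u — 2 nuclei, so 2 syllables.
V1 /u/ – V2 /u/: /ps/; trying suffixes from longest down, /s/ is the first permitted one, so coda /p/ | onset /s/.
Result: zup.suz.
Classifying each syllable: /zup/ (closed), /suz/ (closed).
Closed syllables: 2.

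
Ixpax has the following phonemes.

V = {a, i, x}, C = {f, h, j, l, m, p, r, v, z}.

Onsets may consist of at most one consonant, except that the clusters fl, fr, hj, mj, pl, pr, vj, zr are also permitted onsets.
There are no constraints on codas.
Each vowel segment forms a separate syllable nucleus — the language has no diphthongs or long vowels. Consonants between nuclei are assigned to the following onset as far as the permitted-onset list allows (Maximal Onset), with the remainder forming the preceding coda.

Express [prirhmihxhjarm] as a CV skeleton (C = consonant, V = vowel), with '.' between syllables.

CCVCC.CV.CV.CCVCC

The vowels are i, i, x, a — 4 nuclei, so 4 syllables.
/i…i/ gap (V1→V2): /rhm/ splits as /rh/ + /m/ (/m/ is the longest suffix that is a licit onset).
/i…x/ gap (V2→V3): just /h/ — single C goes to the following onset.
/x…a/ gap (V3→V4): /hj/ is a licit onset in full, so it all attaches to the next syllable.
Syllabification: prirh.mi.hx.hjarm.
Mapping each syllable to C/V: /prirh/ → CCVCC, /mi/ → CV, /hx/ → CV, /hjarm/ → CCVCC.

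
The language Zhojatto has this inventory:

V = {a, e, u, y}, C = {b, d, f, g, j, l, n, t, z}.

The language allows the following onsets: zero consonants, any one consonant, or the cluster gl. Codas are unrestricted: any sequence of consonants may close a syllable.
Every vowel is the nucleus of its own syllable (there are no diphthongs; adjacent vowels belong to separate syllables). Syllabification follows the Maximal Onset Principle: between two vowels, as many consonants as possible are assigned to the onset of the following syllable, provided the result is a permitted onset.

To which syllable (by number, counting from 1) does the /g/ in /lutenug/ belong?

Vowels present: u, e, u; each is a nucleus, giving 3 syllables.
V1 /u/ – V2 /e/: /t/ → onset of the next syllable (single consonants are always licit onsets).
V2 /e/ – V3 /u/: /n/ is a single consonant, so it becomes the next onset.
Syllabification: lu.te.nug.
The /g/ is in the coda of syllable 3 (/nug/).

3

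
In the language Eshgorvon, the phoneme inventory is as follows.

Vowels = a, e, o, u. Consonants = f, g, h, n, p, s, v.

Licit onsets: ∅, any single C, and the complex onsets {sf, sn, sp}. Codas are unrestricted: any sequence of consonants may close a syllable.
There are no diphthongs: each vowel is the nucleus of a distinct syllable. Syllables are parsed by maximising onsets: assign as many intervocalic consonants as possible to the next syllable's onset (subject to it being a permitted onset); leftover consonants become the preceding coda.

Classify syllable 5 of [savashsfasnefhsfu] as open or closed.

Nuclei (vowels): a, a, a, e, u → 5 syllables.
Between /a/ (V1) and /a/ (V2): /v/ is a single consonant, so it becomes the next onset.
Between /a/ (V2) and /a/ (V3): /shsf/; trying suffixes from longest down, /sf/ is the first permitted one, so coda /sh/ | onset /sf/.
Between /a/ (V3) and /e/ (V4): cluster /sn/ — /sn/ is itself a permitted onset, so the whole cluster goes right; preceding coda = ∅.
Between /e/ (V4) and /u/ (V5): /fhsf/ splits as /fh/ + /sf/ (/sf/ is the longest suffix that is a licit onset).
Syllabification: sa.vash.sfa.snefh.sfu.
Syllable 5 is /sfu/; it ends in its nucleus with no coda, so it is open.

open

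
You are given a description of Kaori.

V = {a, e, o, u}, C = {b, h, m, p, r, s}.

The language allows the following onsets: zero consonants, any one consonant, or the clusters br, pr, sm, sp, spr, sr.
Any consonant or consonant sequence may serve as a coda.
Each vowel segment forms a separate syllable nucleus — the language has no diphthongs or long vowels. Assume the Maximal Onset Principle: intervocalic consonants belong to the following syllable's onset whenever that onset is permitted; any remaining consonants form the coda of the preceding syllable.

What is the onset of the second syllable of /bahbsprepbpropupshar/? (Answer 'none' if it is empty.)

Vowels present: a, e, o, u, a; each is a nucleus, giving 5 syllables.
V1 /a/ – V2 /e/: /hbspr/ — longest licit onset from the right is /spr/, leaving /hb/ as coda.
V2 /e/ – V3 /o/: /pbpr/ splits as /pb/ + /pr/ (/pr/ is the longest suffix that is a licit onset).
V3 /o/ – V4 /u/: just /p/ — single C goes to the following onset.
V4 /u/ – V5 /a/: cluster /psh/ — the longest permitted-onset suffix is /h/; onset = /h/, preceding coda = /ps/.
Putting it together: bahb.sprepb.pro.pups.har.
Syllable 2 is /sprepb/: onset /spr/, nucleus /e/, coda /pb/.

spr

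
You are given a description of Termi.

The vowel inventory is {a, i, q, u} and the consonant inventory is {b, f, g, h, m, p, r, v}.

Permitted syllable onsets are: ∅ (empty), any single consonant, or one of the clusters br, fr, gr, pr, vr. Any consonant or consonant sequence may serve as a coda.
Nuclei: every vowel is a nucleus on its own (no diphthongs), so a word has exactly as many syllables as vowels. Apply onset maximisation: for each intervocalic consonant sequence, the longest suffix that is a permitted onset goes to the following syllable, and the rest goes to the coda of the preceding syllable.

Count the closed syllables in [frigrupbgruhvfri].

2

Vowels present: i, u, u, i; each is a nucleus, giving 4 syllables.
σ1/σ2 boundary: /gr/ — entire cluster is a permitted onset → onset /gr/, coda ∅.
σ2/σ3 boundary: /pbgr/; trying suffixes from longest down, /gr/ is the first permitted one, so coda /pb/ | onset /gr/.
σ3/σ4 boundary: /hvfr/ — longest licit onset from the right is /fr/, leaving /hv/ as coda.
Syllabification: fri.grupb.gruhv.fri.
Classifying each syllable: /fri/ (open), /grupb/ (closed), /gruhv/ (closed), /fri/ (open).
Closed syllables: 2.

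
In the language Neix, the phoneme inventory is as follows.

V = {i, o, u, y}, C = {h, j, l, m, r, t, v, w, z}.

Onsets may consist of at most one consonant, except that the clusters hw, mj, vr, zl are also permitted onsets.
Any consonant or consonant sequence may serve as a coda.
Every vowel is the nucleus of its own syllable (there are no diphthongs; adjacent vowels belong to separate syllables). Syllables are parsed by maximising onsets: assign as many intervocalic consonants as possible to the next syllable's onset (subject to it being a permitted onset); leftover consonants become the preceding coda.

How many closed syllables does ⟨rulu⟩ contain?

0

Nuclei (vowels): u, u → 2 syllables.
V1 /u/ – V2 /u/: just /l/ — single C goes to the following onset.
So the parse is ru.lu.
Classifying each syllable: /ru/ (open), /lu/ (open).
Closed syllables: 0.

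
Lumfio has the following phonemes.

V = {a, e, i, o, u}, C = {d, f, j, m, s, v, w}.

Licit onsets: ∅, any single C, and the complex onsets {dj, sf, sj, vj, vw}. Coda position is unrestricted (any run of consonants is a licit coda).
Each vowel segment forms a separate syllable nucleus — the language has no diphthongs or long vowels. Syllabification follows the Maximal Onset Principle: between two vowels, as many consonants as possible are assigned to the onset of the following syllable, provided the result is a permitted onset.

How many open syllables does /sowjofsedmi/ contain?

Vowels present: o, o, e, i; each is a nucleus, giving 4 syllables.
V1 /o/ – V2 /o/: /wj/ splits as /w/ + /j/ (/j/ is the longest suffix that is a licit onset).
V2 /o/ – V3 /e/: /fs/ splits as /f/ + /s/ (/s/ is the longest suffix that is a licit onset).
V3 /e/ – V4 /i/: /dm/; trying suffixes from longest down, /m/ is the first permitted one, so coda /d/ | onset /m/.
Result: sow.jof.sed.mi.
Classifying each syllable: /sow/ (closed), /jof/ (closed), /sed/ (closed), /mi/ (open).
Open syllables: 1.

1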